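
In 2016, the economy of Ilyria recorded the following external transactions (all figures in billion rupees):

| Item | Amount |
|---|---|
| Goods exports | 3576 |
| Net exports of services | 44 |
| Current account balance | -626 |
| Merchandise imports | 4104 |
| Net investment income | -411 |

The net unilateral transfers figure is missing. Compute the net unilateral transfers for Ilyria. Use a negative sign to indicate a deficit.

269

Current account = goods balance + services balance + net primary income + net secondary income
Sum of the known components = -895
Net unilateral transfers = CA - (known components) = -626 - (-895) = 269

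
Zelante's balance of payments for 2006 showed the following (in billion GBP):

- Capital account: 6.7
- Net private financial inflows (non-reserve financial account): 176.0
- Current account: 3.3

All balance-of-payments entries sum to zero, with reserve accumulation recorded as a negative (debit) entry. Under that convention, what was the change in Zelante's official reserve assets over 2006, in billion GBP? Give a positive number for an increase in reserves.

Official reserve transactions balance = -(3.3 + 6.7 + 176.0) = -186.0
An accumulation of reserves is recorded as a debit (negative entry), so the change in the stock of reserves is the negative of that balance.
Change in official reserves = -(-186.0) = 186.0

186.0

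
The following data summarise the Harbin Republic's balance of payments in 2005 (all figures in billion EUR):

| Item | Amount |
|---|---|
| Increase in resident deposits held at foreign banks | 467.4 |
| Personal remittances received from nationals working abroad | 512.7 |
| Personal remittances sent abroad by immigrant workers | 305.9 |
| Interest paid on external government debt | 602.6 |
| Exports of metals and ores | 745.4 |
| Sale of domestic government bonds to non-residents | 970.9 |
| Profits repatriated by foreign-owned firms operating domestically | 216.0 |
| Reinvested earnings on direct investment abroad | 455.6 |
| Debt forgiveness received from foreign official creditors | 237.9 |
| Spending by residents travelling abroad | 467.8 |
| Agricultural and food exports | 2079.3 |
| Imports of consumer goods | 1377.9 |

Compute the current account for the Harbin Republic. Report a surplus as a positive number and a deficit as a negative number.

Goods: -1377.9 + 2079.3 + 745.4 = 1446.8
Services: -467.8
Primary income: -602.6 + 455.6 - 216.0 = -363.0
Secondary income: 512.7 - 305.9 = 206.8
Current account = 1446.8 + (-467.8) + (-363.0) + 206.8 = 822.8
(Excluded from the current account — financial account: increase in resident deposits held at foreign banks 467.4, sale of domestic government bonds to non-residents 970.9; capital account: debt forgiveness received from foreign official creditors 237.9.)

822.8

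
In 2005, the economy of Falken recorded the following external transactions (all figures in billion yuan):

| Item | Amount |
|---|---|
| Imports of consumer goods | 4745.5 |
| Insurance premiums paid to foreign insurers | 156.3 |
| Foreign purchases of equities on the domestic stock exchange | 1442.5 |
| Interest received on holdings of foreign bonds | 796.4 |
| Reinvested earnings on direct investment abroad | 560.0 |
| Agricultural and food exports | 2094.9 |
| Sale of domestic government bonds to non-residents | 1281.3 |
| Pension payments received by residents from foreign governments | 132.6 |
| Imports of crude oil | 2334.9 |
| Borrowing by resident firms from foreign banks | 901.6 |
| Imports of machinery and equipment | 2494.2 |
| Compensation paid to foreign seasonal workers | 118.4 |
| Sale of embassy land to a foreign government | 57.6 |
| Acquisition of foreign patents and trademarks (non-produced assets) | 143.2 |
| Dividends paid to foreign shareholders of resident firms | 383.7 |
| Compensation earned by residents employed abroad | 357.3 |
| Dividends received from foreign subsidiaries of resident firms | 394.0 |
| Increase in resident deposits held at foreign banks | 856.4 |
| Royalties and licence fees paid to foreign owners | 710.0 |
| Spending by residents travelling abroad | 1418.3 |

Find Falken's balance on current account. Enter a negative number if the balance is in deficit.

Goods: -4745.5 + 2094.9 - 2494.2 - 2334.9 = -7479.7
Services: -156.3 - 1418.3 - 710.0 = -2284.6
Primary income: 796.4 - 383.7 + 560.0 + 394.0 + 357.3 - 118.4 = 1605.6
Secondary income: 132.6
Current account = (-7479.7) + (-2284.6) + 1605.6 + 132.6 = -8026.1
(Excluded from the current account — financial account: foreign purchases of equities on the domestic stock exchange 1442.5, sale of domestic government bonds to non-residents 1281.3, borrowing by resident firms from foreign banks 901.6, increase in resident deposits held at foreign banks 856.4; capital account: sale of embassy land to a foreign government 57.6, acquisition of foreign patents and trademarks (non-produced assets) 143.2.)

-8026.1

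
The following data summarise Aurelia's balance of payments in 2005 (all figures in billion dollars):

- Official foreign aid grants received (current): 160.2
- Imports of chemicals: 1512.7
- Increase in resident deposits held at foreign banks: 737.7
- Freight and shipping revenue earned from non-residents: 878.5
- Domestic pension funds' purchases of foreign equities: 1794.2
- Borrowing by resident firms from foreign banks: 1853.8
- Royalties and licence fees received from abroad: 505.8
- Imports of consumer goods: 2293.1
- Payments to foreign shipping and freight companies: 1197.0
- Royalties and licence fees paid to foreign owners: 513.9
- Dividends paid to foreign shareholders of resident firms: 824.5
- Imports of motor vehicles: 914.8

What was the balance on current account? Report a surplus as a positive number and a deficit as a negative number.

Goods: -2293.1 - 914.8 - 1512.7 = -4720.6
Services: -513.9 + 878.5 + 505.8 - 1197.0 = -326.6
Primary income: -824.5
Secondary income: 160.2
Current account = (-4720.6) + (-326.6) + (-824.5) + 160.2 = -5711.5
(Excluded from the current account — financial account: increase in resident deposits held at foreign banks 737.7, domestic pension funds' purchases of foreign equities 1794.2, borrowing by resident firms from foreign banks 1853.8.)

-5711.5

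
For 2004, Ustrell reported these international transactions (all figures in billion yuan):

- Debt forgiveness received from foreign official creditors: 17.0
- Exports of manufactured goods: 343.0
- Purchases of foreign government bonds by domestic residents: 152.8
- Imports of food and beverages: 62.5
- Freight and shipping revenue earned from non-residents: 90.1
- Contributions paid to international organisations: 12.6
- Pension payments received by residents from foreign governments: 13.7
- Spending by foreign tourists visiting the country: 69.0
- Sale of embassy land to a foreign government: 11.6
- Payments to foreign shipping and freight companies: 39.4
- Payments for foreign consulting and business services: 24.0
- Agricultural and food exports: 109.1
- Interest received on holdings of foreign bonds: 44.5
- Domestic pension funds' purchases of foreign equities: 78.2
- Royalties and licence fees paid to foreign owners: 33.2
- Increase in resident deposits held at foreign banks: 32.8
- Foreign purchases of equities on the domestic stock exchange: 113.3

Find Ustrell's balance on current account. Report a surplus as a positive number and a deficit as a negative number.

497.7

Goods: 343.0 - 62.5 + 109.1 = 389.6
Services: -24.0 + 69.0 + 90.1 - 39.4 - 33.2 = 62.5
Primary income: 44.5
Secondary income: -12.6 + 13.7 = 1.1
Current account = 389.6 + 62.5 + 44.5 + 1.1 = 497.7
(Excluded from the current account — capital account: debt forgiveness received from foreign official creditors 17.0, sale of embassy land to a foreign government 11.6; financial account: purchases of foreign government bonds by domestic residents 152.8, domestic pension funds' purchases of foreign equities 78.2, increase in resident deposits held at foreign banks 32.8, foreign purchases of equities on the domestic stock exchange 113.3.)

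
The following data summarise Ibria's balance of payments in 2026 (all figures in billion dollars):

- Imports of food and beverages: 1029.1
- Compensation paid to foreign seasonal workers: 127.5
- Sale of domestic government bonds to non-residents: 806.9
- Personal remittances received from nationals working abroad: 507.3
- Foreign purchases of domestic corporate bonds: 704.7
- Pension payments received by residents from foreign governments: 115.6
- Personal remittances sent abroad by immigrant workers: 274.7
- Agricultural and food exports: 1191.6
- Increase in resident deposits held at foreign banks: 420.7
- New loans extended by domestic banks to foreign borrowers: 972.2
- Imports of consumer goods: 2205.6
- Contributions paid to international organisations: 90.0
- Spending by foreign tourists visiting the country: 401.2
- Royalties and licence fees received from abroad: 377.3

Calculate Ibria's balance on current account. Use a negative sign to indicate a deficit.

Goods: 1191.6 - 2205.6 - 1029.1 = -2043.1
Services: 401.2 + 377.3 = 778.5
Primary income: -127.5
Secondary income: 115.6 - 90.0 + 507.3 - 274.7 = 258.2
Current account = (-2043.1) + 778.5 + (-127.5) + 258.2 = -1133.9
(Excluded from the current account — financial account: sale of domestic government bonds to non-residents 806.9, foreign purchases of domestic corporate bonds 704.7, increase in resident deposits held at foreign banks 420.7, new loans extended by domestic banks to foreign borrowers 972.2.)

-1133.9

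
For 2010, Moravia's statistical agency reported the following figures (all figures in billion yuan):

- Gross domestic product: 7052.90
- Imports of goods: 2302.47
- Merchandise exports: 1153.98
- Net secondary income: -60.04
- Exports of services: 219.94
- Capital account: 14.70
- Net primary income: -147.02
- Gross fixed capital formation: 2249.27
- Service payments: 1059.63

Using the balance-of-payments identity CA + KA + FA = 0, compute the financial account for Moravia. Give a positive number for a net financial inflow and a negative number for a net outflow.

Goods balance = 1153.98 - 2302.47 = -1148.49
Services balance = 219.94 - 1059.63 = -839.69
Trade balance (goods + services) = -1148.49 + (-839.69) = -1988.18
Net primary income = -147.02
Net secondary income = -60.04
Current account = -1988.18 + (-147.02) + (-60.04) = -2195.24
Financial account = -(-2195.24 + 14.70) = 2180.54

2180.54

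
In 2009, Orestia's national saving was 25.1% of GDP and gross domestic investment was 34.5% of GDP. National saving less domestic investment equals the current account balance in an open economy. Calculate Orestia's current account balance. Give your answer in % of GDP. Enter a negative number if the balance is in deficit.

S - I = CA (net lending to the rest of the world).
CA = S - I = 25.1 - 34.5 = -9.4

-9.4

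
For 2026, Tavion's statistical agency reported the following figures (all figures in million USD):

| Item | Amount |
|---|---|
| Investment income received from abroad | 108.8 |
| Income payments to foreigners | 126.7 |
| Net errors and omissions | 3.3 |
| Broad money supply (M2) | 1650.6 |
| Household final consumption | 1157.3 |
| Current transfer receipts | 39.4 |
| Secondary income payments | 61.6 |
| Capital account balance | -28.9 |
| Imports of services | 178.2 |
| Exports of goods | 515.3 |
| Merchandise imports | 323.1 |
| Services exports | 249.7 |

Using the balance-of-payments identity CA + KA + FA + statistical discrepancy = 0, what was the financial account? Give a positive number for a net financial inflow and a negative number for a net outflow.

-198.0

Goods balance = 515.3 - 323.1 = 192.2
Services balance = 249.7 - 178.2 = 71.5
Trade balance (goods + services) = 192.2 + 71.5 = 263.7
Net primary income = 108.8 - 126.7 = -17.9
Net secondary income = 39.4 - 61.6 = -22.2
Current account = 263.7 + (-17.9) + (-22.2) = 223.6
Financial account = -(223.6 + (-28.9) + 3.3) = -198.0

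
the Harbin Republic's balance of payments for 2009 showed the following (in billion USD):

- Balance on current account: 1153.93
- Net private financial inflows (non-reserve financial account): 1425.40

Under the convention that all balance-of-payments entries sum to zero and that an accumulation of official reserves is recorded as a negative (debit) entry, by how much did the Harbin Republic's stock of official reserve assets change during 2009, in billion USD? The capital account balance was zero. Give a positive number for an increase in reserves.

Official reserve transactions balance = -(1153.93 + 1425.40) = -2579.33
An accumulation of reserves is recorded as a debit (negative entry), so the change in the stock of reserves is the negative of that balance.
Change in official reserves = -(-2579.33) = 2579.33

2579.33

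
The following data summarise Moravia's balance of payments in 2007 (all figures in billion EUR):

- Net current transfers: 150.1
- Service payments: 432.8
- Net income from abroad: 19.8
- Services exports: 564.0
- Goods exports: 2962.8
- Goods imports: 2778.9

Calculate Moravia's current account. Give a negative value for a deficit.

Goods balance = 2962.8 - 2778.9 = 183.9
Services balance = 564.0 - 432.8 = 131.2
Trade balance (goods + services) = 183.9 + 131.2 = 315.1
Net primary income = 19.8
Net secondary income = 150.1
Current account = 315.1 + 19.8 + 150.1 = 485.0

485.0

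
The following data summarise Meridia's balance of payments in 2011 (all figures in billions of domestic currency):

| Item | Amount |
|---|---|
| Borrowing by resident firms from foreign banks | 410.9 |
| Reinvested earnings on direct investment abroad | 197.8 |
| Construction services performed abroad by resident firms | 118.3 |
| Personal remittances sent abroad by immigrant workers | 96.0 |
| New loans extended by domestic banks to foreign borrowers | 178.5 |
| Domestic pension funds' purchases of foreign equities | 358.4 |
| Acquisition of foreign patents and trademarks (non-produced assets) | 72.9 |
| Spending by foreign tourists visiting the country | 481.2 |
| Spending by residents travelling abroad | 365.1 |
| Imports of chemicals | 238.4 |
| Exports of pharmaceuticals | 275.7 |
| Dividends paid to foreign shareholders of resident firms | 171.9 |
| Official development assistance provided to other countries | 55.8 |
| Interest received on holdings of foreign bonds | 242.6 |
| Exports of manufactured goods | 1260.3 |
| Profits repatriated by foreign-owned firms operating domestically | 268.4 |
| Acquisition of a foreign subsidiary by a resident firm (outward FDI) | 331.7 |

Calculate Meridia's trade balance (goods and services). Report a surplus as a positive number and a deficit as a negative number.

1532.0

Goods: -238.4 + 1260.3 + 275.7 = 1297.6
Services: -365.1 + 481.2 + 118.3 = 234.4
Trade balance = 1297.6 + 234.4 = 1532.0
(Excluded from the trade balance — financial account: borrowing by resident firms from foreign banks 410.9, new loans extended by domestic banks to foreign borrowers 178.5, domestic pension funds' purchases of foreign equities 358.4, acquisition of a foreign subsidiary by a resident firm (outward FDI) 331.7; primary income: reinvested earnings on direct investment abroad 197.8, dividends paid to foreign shareholders of resident firms 171.9, interest received on holdings of foreign bonds 242.6, profits repatriated by foreign-owned firms operating domestically 268.4; secondary income: personal remittances sent abroad by immigrant workers 96.0, official development assistance provided to other countries 55.8; capital account: acquisition of foreign patents and trademarks (non-produced assets) 72.9.)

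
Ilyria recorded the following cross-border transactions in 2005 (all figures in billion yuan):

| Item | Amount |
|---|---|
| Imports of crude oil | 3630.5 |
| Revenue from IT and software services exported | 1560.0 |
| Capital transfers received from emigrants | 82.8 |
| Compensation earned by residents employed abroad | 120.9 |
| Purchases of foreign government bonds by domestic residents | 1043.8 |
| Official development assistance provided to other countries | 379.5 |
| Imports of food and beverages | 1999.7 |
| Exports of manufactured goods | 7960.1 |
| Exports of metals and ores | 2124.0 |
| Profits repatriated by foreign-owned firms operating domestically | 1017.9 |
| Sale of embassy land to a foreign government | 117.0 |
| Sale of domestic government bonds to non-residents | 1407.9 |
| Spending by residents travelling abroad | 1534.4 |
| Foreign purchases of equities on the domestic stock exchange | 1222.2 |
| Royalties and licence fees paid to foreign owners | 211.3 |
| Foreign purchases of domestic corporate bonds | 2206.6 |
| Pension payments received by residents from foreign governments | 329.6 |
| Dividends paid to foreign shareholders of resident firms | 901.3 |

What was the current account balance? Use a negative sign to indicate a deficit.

2420.0

Goods: 7960.1 - 3630.5 - 1999.7 + 2124.0 = 4453.9
Services: -211.3 + 1560.0 - 1534.4 = -185.7
Primary income: 120.9 - 1017.9 - 901.3 = -1798.3
Secondary income: -379.5 + 329.6 = -49.9
Current account = 4453.9 + (-185.7) + (-1798.3) + (-49.9) = 2420.0
(Excluded from the current account — capital account: capital transfers received from emigrants 82.8, sale of embassy land to a foreign government 117.0; financial account: purchases of foreign government bonds by domestic residents 1043.8, sale of domestic government bonds to non-residents 1407.9, foreign purchases of equities on the domestic stock exchange 1222.2, foreign purchases of domestic corporate bonds 2206.6.)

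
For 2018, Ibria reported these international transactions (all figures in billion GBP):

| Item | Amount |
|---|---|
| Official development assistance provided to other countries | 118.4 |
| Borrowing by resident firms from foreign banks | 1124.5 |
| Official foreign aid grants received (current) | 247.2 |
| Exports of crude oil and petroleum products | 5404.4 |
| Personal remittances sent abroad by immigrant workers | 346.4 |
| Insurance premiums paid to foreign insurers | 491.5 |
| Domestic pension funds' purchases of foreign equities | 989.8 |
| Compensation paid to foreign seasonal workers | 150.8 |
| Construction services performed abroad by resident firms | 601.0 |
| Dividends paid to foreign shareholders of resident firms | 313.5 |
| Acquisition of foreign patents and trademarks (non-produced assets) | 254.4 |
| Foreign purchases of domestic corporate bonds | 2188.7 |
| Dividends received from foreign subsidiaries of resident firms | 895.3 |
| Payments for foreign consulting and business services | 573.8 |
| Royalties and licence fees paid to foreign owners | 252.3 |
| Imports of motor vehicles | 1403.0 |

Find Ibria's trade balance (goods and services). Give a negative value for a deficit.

Goods: -1403.0 + 5404.4 = 4001.4
Services: -491.5 - 252.3 - 573.8 + 601.0 = -716.6
Trade balance = 4001.4 + (-716.6) = 3284.8
(Excluded from the trade balance — secondary income: official development assistance provided to other countries 118.4, official foreign aid grants received (current) 247.2, personal remittances sent abroad by immigrant workers 346.4; financial account: borrowing by resident firms from foreign banks 1124.5, domestic pension funds' purchases of foreign equities 989.8, foreign purchases of domestic corporate bonds 2188.7; primary income: compensation paid to foreign seasonal workers 150.8, dividends paid to foreign shareholders of resident firms 313.5, dividends received from foreign subsidiaries of resident firms 895.3; capital account: acquisition of foreign patents and trademarks (non-produced assets) 254.4.)

3284.8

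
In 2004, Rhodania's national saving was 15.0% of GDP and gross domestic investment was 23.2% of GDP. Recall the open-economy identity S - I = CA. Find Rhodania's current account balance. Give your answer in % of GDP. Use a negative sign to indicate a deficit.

CA = S - I = 15.0 - 23.2 = -8.2

-8.2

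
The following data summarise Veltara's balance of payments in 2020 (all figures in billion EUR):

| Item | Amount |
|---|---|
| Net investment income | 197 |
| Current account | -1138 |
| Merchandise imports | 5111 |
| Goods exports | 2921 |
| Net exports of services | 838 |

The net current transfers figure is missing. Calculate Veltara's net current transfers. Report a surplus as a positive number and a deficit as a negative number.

17

Current account = goods balance + services balance + net primary income + net secondary income
Sum of the known components = -1155
Net current transfers = CA - (known components) = -1138 - (-1155) = 17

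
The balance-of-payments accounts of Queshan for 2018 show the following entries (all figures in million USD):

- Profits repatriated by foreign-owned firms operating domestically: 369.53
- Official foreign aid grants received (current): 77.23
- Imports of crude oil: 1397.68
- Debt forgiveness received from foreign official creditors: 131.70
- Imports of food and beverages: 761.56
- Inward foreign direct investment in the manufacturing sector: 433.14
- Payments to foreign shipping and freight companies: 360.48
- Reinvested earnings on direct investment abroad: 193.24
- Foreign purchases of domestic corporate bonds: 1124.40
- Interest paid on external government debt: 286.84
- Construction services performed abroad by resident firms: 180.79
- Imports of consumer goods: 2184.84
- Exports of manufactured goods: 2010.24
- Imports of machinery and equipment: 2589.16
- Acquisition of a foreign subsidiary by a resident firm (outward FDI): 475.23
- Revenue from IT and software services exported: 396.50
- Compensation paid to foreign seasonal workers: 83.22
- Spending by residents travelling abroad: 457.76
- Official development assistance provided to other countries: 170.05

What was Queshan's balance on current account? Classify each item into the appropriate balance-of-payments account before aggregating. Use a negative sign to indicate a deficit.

-5803.12

Goods: -761.56 - 2589.16 - 1397.68 - 2184.84 + 2010.24 = -4923.00
Services: -360.48 + 180.79 + 396.50 - 457.76 = -240.95
Primary income: 193.24 - 83.22 - 286.84 - 369.53 = -546.35
Secondary income: 77.23 - 170.05 = -92.82
Current account = (-4923.00) + (-240.95) + (-546.35) + (-92.82) = -5803.12
(Excluded from the current account — capital account: debt forgiveness received from foreign official creditors 131.70; financial account: inward foreign direct investment in the manufacturing sector 433.14, foreign purchases of domestic corporate bonds 1124.40, acquisition of a foreign subsidiary by a resident firm (outward FDI) 475.23.)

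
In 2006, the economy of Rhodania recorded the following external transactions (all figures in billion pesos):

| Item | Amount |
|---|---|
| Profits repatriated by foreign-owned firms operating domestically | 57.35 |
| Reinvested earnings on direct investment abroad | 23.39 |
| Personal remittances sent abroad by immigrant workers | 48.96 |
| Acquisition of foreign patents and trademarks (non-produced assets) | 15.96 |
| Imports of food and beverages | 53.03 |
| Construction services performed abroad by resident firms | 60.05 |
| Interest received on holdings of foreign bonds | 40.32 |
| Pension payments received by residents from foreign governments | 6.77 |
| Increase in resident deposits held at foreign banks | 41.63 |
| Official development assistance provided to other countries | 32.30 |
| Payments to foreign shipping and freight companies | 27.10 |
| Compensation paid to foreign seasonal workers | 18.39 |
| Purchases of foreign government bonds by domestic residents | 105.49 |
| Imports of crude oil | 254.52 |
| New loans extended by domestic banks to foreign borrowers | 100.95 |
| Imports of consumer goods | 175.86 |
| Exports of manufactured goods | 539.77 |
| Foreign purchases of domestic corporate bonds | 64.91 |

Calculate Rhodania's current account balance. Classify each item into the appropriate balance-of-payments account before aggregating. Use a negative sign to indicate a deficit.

Goods: 539.77 - 175.86 - 254.52 - 53.03 = 56.36
Services: -27.10 + 60.05 = 32.95
Primary income: -18.39 + 40.32 - 57.35 + 23.39 = -12.03
Secondary income: 6.77 - 48.96 - 32.30 = -74.49
Current account = 56.36 + 32.95 + (-12.03) + (-74.49) = 2.79
(Excluded from the current account — capital account: acquisition of foreign patents and trademarks (non-produced assets) 15.96; financial account: increase in resident deposits held at foreign banks 41.63, purchases of foreign government bonds by domestic residents 105.49, new loans extended by domestic banks to foreign borrowers 100.95, foreign purchases of domestic corporate bonds 64.91.)

2.79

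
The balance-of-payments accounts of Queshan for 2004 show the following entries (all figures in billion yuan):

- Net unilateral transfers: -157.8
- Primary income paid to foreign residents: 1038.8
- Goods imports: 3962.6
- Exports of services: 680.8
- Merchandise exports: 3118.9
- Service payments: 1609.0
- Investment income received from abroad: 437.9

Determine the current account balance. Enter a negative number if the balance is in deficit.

Goods balance = 3118.9 - 3962.6 = -843.7
Services balance = 680.8 - 1609.0 = -928.2
Trade balance (goods + services) = -843.7 + (-928.2) = -1771.9
Net primary income = 437.9 - 1038.8 = -600.9
Net secondary income = -157.8
Current account = -1771.9 + (-600.9) + (-157.8) = -2530.6

-2530.6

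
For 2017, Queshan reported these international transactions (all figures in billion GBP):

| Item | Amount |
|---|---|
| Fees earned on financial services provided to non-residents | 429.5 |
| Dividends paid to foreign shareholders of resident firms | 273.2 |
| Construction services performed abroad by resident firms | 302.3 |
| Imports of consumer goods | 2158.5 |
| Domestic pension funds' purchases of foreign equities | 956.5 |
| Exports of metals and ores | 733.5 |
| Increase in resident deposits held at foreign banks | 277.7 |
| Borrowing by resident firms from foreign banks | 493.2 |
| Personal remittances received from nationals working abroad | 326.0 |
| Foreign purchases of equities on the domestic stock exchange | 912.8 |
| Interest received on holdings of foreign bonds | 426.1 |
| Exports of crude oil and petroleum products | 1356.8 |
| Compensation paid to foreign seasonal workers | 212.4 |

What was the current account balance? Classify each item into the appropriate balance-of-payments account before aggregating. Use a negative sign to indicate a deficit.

Goods: 1356.8 - 2158.5 + 733.5 = -68.2
Services: 302.3 + 429.5 = 731.8
Primary income: 426.1 - 273.2 - 212.4 = -59.5
Secondary income: 326.0
Current account = (-68.2) + 731.8 + (-59.5) + 326.0 = 930.1
(Excluded from the current account — financial account: domestic pension funds' purchases of foreign equities 956.5, increase in resident deposits held at foreign banks 277.7, borrowing by resident firms from foreign banks 493.2, foreign purchases of equities on the domestic stock exchange 912.8.)

930.1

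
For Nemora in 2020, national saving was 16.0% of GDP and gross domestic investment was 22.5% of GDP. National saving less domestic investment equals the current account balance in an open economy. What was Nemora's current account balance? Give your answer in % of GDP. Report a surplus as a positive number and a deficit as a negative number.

-6.5

CA = S - I = 16.0 - 22.5 = -6.5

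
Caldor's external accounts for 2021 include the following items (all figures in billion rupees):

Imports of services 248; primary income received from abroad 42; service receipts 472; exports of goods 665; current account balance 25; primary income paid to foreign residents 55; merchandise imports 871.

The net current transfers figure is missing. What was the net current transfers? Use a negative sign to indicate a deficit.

20

Current account = goods balance + services balance + net primary income + net secondary income
Sum of the known components = 5
Net current transfers = CA - (known components) = 25 - 5 = 20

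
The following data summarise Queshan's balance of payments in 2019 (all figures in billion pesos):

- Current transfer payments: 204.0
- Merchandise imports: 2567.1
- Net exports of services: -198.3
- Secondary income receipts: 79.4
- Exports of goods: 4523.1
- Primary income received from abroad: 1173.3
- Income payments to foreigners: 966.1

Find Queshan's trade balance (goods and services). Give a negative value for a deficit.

1757.7

Goods balance = 4523.1 - 2567.1 = 1956.0
Services balance = -198.3
Trade balance (goods + services) = 1956.0 + (-198.3) = 1757.7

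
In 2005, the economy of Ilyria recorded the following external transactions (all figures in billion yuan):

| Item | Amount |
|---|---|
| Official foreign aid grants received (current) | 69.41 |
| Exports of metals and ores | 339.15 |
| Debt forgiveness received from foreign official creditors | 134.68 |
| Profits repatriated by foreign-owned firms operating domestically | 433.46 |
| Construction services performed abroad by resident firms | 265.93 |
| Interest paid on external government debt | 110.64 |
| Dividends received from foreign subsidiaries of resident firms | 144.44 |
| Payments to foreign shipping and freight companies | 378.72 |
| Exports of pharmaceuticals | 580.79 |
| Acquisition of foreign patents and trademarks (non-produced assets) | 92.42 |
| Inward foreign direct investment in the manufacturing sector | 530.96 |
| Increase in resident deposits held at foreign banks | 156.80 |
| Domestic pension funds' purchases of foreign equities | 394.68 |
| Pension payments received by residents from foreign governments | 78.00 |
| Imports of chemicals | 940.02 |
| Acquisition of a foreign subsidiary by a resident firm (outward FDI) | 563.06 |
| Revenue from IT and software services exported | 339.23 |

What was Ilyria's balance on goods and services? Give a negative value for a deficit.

206.36

Goods: 580.79 - 940.02 + 339.15 = -20.08
Services: 265.93 - 378.72 + 339.23 = 226.44
Trade balance = -20.08 + 226.44 = 206.36
(Excluded from the trade balance — secondary income: official foreign aid grants received (current) 69.41, pension payments received by residents from foreign governments 78.00; capital account: debt forgiveness received from foreign official creditors 134.68, acquisition of foreign patents and trademarks (non-produced assets) 92.42; primary income: profits repatriated by foreign-owned firms operating domestically 433.46, interest paid on external government debt 110.64, dividends received from foreign subsidiaries of resident firms 144.44; financial account: inward foreign direct investment in the manufacturing sector 530.96, increase in resident deposits held at foreign banks 156.80, domestic pension funds' purchases of foreign equities 394.68, acquisition of a foreign subsidiary by a resident firm (outward FDI) 563.06.)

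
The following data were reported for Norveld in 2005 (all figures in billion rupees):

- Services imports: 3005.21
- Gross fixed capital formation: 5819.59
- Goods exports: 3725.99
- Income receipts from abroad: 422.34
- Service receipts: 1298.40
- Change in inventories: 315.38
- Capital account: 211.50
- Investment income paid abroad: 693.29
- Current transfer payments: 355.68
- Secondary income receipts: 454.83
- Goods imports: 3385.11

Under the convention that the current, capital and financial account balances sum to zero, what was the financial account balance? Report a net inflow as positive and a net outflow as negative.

1326.23

Goods balance = 3725.99 - 3385.11 = 340.88
Services balance = 1298.40 - 3005.21 = -1706.81
Trade balance (goods + services) = 340.88 + (-1706.81) = -1365.93
Net primary income = 422.34 - 693.29 = -270.95
Net secondary income = 454.83 - 355.68 = 99.15
Current account = -1365.93 + (-270.95) + 99.15 = -1537.73
Financial account = -(-1537.73 + 211.50) = 1326.23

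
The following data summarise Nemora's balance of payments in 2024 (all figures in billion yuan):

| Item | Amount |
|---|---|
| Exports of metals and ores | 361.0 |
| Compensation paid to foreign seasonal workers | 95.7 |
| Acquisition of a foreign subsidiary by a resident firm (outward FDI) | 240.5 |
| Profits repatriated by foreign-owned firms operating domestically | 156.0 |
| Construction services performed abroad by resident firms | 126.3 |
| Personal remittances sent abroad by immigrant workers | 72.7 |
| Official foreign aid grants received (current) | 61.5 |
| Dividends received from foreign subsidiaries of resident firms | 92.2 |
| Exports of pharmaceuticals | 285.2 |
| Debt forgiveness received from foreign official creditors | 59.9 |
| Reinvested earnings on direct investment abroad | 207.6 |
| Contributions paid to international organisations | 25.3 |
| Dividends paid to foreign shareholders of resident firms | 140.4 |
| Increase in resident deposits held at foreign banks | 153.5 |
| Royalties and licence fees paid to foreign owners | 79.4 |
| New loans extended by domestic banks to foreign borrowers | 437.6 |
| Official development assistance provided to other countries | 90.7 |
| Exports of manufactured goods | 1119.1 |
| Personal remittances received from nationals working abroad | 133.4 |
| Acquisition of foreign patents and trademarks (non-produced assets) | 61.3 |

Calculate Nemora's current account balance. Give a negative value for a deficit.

1726.1

Goods: 1119.1 + 361.0 + 285.2 = 1765.3
Services: 126.3 - 79.4 = 46.9
Primary income: -95.7 + 92.2 - 140.4 + 207.6 - 156.0 = -92.3
Secondary income: 61.5 - 25.3 - 72.7 + 133.4 - 90.7 = 6.2
Current account = 1765.3 + 46.9 + (-92.3) + 6.2 = 1726.1
(Excluded from the current account — financial account: acquisition of a foreign subsidiary by a resident firm (outward FDI) 240.5, increase in resident deposits held at foreign banks 153.5, new loans extended by domestic banks to foreign borrowers 437.6; capital account: debt forgiveness received from foreign official creditors 59.9, acquisition of foreign patents and trademarks (non-produced assets) 61.3.)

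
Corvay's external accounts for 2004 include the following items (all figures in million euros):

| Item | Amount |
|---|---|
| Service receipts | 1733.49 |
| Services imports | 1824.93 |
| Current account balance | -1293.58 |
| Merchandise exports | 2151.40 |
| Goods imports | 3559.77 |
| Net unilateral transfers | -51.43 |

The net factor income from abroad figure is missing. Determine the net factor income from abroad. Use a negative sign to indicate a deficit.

257.66

Current account = goods balance + services balance + net primary income + net secondary income
Sum of the known components = -1551.24
Net factor income from abroad = CA - (known components) = -1293.58 - (-1551.24) = 257.66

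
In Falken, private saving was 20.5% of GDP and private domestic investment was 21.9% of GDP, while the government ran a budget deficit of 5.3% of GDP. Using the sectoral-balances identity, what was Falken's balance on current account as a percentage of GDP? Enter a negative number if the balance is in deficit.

-6.7

By the sectoral-balances identity, CA = (S_private - I) + (T - G).
Private balance = 20.5 - 21.9 = -1.4
Government balance (T - G) = -5.3
CA = -1.4 + (-5.3) = -6.7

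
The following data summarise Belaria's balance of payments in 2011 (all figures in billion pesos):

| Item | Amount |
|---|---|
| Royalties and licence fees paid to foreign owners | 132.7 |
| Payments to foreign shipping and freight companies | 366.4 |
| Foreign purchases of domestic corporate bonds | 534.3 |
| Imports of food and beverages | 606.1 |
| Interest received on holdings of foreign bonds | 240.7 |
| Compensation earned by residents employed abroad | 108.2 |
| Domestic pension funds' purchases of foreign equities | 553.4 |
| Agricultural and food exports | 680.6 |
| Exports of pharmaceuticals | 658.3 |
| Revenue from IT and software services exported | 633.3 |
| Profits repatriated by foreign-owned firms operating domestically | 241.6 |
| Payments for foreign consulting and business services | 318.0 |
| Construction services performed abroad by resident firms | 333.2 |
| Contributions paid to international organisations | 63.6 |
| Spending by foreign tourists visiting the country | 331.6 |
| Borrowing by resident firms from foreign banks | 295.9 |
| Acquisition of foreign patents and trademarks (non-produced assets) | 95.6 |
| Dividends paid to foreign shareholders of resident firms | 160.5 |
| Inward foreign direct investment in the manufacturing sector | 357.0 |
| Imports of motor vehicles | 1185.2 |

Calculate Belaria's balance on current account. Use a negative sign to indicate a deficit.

-88.2

Goods: 680.6 - 606.1 - 1185.2 + 658.3 = -452.4
Services: -132.7 + 333.2 - 366.4 + 331.6 + 633.3 - 318.0 = 481.0
Primary income: -241.6 - 160.5 + 108.2 + 240.7 = -53.2
Secondary income: -63.6
Current account = (-452.4) + 481.0 + (-53.2) + (-63.6) = -88.2
(Excluded from the current account — financial account: foreign purchases of domestic corporate bonds 534.3, domestic pension funds' purchases of foreign equities 553.4, borrowing by resident firms from foreign banks 295.9, inward foreign direct investment in the manufacturing sector 357.0; capital account: acquisition of foreign patents and trademarks (non-produced assets) 95.6.)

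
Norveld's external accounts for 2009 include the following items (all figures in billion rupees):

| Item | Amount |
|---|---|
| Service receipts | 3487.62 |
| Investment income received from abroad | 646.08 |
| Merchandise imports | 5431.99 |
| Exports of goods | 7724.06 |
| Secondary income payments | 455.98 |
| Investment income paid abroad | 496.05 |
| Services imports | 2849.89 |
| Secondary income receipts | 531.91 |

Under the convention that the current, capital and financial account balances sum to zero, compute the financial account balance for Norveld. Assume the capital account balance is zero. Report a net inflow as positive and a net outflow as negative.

-3155.76

Goods balance = 7724.06 - 5431.99 = 2292.07
Services balance = 3487.62 - 2849.89 = 637.73
Trade balance (goods + services) = 2292.07 + 637.73 = 2929.80
Net primary income = 646.08 - 496.05 = 150.03
Net secondary income = 531.91 - 455.98 = 75.93
Current account = 2929.80 + 150.03 + 75.93 = 3155.76
Financial account = -(3155.76) = -3155.76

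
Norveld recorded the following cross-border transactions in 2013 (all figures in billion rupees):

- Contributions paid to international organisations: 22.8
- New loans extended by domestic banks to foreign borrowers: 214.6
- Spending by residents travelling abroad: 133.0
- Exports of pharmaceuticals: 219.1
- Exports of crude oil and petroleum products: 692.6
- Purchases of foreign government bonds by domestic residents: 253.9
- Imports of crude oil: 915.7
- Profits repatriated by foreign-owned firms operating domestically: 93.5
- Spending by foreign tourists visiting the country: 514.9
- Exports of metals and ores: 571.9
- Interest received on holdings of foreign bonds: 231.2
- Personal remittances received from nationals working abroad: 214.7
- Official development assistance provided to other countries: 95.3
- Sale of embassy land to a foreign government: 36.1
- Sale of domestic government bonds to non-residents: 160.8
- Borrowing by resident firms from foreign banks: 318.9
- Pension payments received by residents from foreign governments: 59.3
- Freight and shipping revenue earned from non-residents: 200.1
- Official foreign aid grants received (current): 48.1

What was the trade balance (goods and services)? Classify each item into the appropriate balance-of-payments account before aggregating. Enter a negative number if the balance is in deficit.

Goods: -915.7 + 571.9 + 219.1 + 692.6 = 567.9
Services: 514.9 - 133.0 + 200.1 = 582.0
Trade balance = 567.9 + 582.0 = 1149.9
(Excluded from the trade balance — secondary income: contributions paid to international organisations 22.8, personal remittances received from nationals working abroad 214.7, official development assistance provided to other countries 95.3, pension payments received by residents from foreign governments 59.3, official foreign aid grants received (current) 48.1; financial account: new loans extended by domestic banks to foreign borrowers 214.6, purchases of foreign government bonds by domestic residents 253.9, sale of domestic government bonds to non-residents 160.8, borrowing by resident firms from foreign banks 318.9; primary income: profits repatriated by foreign-owned firms operating domestically 93.5, interest received on holdings of foreign bonds 231.2; capital account: sale of embassy land to a foreign government 36.1.)

1149.9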